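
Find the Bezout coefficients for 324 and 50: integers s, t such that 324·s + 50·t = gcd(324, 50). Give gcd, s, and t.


Euclidean algorithm on (324, 50) — divide until remainder is 0:
  324 = 6 · 50 + 24
  50 = 2 · 24 + 2
  24 = 12 · 2 + 0
gcd(324, 50) = 2.
Track Bezout coefficients alongside the remainders: start with r₀ = 324 = a·1 + b·0 (s = 1, t = 0) and r₁ = 50 = a·0 + b·1 (s = 0, t = 1); each new remainder r_{k+1} = r_{k-1} − q_k·r_k inherits s_{k+1} = s_{k-1} − q_k·s_k, t_{k+1} = t_{k-1} − q_k·t_k, so r_k = a·s_k + b·t_k at every step:
  q = 6: r = 24, s = 1 − 6·0 = 1, t = 0 − 6·1 = -6  (check: 324·1 + 50·(-6) = 24)
  q = 2: r = 2, s = 0 − 2·1 = -2, t = 1 − 2·(-6) = 13  (check: 324·(-2) + 50·13 = 2)
The row with r = 2 (the gcd) gives the Bezout coefficients s = -2, t = 13.
Result: 324 · (-2) + 50 · (13) = 2.

gcd(324, 50) = 2; s = -2, t = 13 (check: 324·(-2) + 50·13 = 2).


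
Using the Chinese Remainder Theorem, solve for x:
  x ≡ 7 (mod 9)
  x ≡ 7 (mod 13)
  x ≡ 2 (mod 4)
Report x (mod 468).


Moduli 9, 13, 4 are pairwise coprime; by CRT there is a unique solution modulo M = 9 · 13 · 4 = 468.
Solve pairwise, accumulating the modulus:
  Start with x ≡ 7 (mod 9).
  Combine with x ≡ 7 (mod 13): since gcd(9, 13) = 1, we get a unique residue mod 117.
    Write x = 7 + 9·t and substitute into x ≡ 7 (mod 13): 9·t ≡ 7 − 7 = 0 (mod 13).
    The inverse of 9 mod 13 is 3 (since 9·3 = 27 = 2·13 + 1), so t ≡ 3·0 = 0 ≡ 0 (mod 13).
    Then x = 7 + 9·0 = 7, valid modulo lcm(9, 13) = 117: x ≡ 7 (mod 117).
  Combine with x ≡ 2 (mod 4): since gcd(117, 4) = 1, we get a unique residue mod 468.
    Write x = 7 + 117·t and substitute into x ≡ 2 (mod 4): 117·t ≡ 2 − 7 = -5 (mod 4).
    Reduce coefficients mod 4: 1·t ≡ 3 (mod 4).
    So t ≡ 3 (mod 4).
    Then x = 7 + 117·3 = 358, valid modulo lcm(117, 4) = 468: x ≡ 358 (mod 468).
Verify: 358 mod 9 = 7 ✓, 358 mod 13 = 7 ✓, 358 mod 4 = 2 ✓.

x ≡ 358 (mod 468).


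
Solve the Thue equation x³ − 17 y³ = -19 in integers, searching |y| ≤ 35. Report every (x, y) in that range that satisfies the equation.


The equation is x³ - 17y³ = -19. For fixed y, x³ = 17·y³ − 19, so a solution requires the RHS to be a perfect cube.
Strategy: iterate y from -35 to 35, compute RHS = 17·y³ − 19, and check whether it is a (positive or negative) perfect cube.
Check small values of y:
  y = 0: RHS = -19 is not a perfect cube.
  y = 1: RHS = -2 is not a perfect cube.
  y = -1: RHS = -36 is not a perfect cube.
  y = 2: RHS = 117 is not a perfect cube.
  y = -2: RHS = -155 is not a perfect cube.
  y = 3: RHS = 440 is not a perfect cube.
  y = -3: RHS = -478 is not a perfect cube.
Continuing the search up to |y| = 35 finds no solutions either.
No (x, y) in the scanned range satisfies the equation.

No integer solutions with |y| ≤ 35.


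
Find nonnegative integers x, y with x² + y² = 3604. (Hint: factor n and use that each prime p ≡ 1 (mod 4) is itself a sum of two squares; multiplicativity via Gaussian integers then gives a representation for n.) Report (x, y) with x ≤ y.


Step 1: Factor n = 3604 = 2^2 · 17 · 53.
Step 2: Check the mod-4 condition on each prime factor: 2 = 2 (special); 17 ≡ 1 (mod 4), exponent 1; 53 ≡ 1 (mod 4), exponent 1.
All primes ≡ 3 (mod 4) appear to even exponent (or don't appear), so by the two-squares theorem n IS expressible as a sum of two squares.
Step 3: Build a representation. Group n = k² · m with k = 2 and m = 17 · 53 = 901 (a product of primes ≡ 1 (mod 4)); a representation of m scales to one of n via (k·x)² + (k·y)² = k²(x² + y²). Each prime p ≡ 1 (mod 4) is itself a sum of two squares; find a² by testing p − a² for a perfect square:
  17: 17 − 1² = 16 = 4² ⇒ 17 = 1² + 4².
  53: 53 − 1² = 52, 53 − 2² = 49 = 7² ⇒ 53 = 2² + 7².
  Combine using the Brahmagupta–Fibonacci identity (a² + b²)(c² + d²) = (ac − bd)² + (ad + bc)² = (ac + bd)² + (ad − bc)²:
  17 · 53 = 901: from (1² + 4²)(2² + 7²), take (1·2 − 4·7, 1·7 + 4·2) = (2 − 28, 7 + 8) = (-26, 15); dropping signs (only squares matter) gives (26, 15); check 26² + 15² = 676 + 225 = 901 ✓.
  Scale by k = 2: (2·26, 2·15) = (52, 30).
Step 4: Order so x ≤ y and verify: 30² + 52² = 900 + 2704 = 3604 = n. ✓

n = 3604 = 30² + 52² (one valid representation with x ≤ y).


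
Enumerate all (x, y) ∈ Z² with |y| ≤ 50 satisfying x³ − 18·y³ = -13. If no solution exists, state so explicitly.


The equation is x³ - 18y³ = -13. For fixed y, x³ = 18·y³ − 13, so a solution requires the RHS to be a perfect cube.
Strategy: iterate y from -50 to 50, compute RHS = 18·y³ − 13, and check whether it is a (positive or negative) perfect cube.
Check small values of y:
  y = 0: RHS = -13 is not a perfect cube.
  y = 1: RHS = 5 is not a perfect cube.
  y = -1: RHS = -31 is not a perfect cube.
  y = 2: RHS = 131 is not a perfect cube.
  y = -2: RHS = -157 is not a perfect cube.
  y = 3: RHS = 473 is not a perfect cube.
  y = -3: RHS = -499 is not a perfect cube.
Continuing the search up to |y| = 50 finds no solutions either.
No (x, y) in the scanned range satisfies the equation.

No integer solutions with |y| ≤ 50.


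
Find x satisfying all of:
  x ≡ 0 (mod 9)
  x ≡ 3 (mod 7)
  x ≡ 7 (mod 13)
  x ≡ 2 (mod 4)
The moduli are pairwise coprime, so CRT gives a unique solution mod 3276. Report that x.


Product of moduli M = 9 · 7 · 13 · 4 = 3276.
Merge one congruence at a time:
  Start: x ≡ 0 (mod 9).
  Combine with x ≡ 3 (mod 7); new modulus lcm = 63.
    Write x = 0 + 9·t and substitute into x ≡ 3 (mod 7): 9·t ≡ 3 − 0 = 3 (mod 7).
    Reduce coefficients mod 7: 2·t ≡ 3 (mod 7).
    The inverse of 2 mod 7 is 4 (since 2·4 = 8 = 1·7 + 1), so t ≡ 4·3 = 12 ≡ 5 (mod 7).
    Then x = 0 + 9·5 = 45, valid modulo lcm(9, 7) = 63: x ≡ 45 (mod 63).
  Combine with x ≡ 7 (mod 13); new modulus lcm = 819.
    Write x = 45 + 63·t and substitute into x ≡ 7 (mod 13): 63·t ≡ 7 − 45 = -38 (mod 13).
    Reduce coefficients mod 13: 11·t ≡ 1 (mod 13).
    The inverse of 11 mod 13 is 6 (since 11·6 = 66 = 5·13 + 1), so t ≡ 6·1 = 6 ≡ 6 (mod 13).
    Then x = 45 + 63·6 = 423, valid modulo lcm(63, 13) = 819: x ≡ 423 (mod 819).
  Combine with x ≡ 2 (mod 4); new modulus lcm = 3276.
    Write x = 423 + 819·t and substitute into x ≡ 2 (mod 4): 819·t ≡ 2 − 423 = -421 (mod 4).
    Reduce coefficients mod 4: 3·t ≡ 3 (mod 4).
    The inverse of 3 mod 4 is 3 (since 3·3 = 9 = 2·4 + 1), so t ≡ 3·3 = 9 ≡ 1 (mod 4).
    Then x = 423 + 819·1 = 1242, valid modulo lcm(819, 4) = 3276: x ≡ 1242 (mod 3276).
Verify against each original: 1242 mod 9 = 0, 1242 mod 7 = 3, 1242 mod 13 = 7, 1242 mod 4 = 2.

x ≡ 1242 (mod 3276).


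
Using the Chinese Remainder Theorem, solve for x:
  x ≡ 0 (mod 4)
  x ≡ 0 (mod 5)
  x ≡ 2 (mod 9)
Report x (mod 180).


Moduli 4, 5, 9 are pairwise coprime; by CRT there is a unique solution modulo M = 4 · 5 · 9 = 180.
Solve pairwise, accumulating the modulus:
  Start with x ≡ 0 (mod 4).
  Combine with x ≡ 0 (mod 5): since gcd(4, 5) = 1, we get a unique residue mod 20.
    Write x = 0 + 4·t and substitute into x ≡ 0 (mod 5): 4·t ≡ 0 − 0 = 0 (mod 5).
    The inverse of 4 mod 5 is 4 (since 4·4 = 16 = 3·5 + 1), so t ≡ 4·0 = 0 ≡ 0 (mod 5).
    Then x = 0 + 4·0 = 0, valid modulo lcm(4, 5) = 20: x ≡ 0 (mod 20).
  Combine with x ≡ 2 (mod 9): since gcd(20, 9) = 1, we get a unique residue mod 180.
    Write x = 0 + 20·t and substitute into x ≡ 2 (mod 9): 20·t ≡ 2 − 0 = 2 (mod 9).
    Reduce coefficients mod 9: 2·t ≡ 2 (mod 9).
    The inverse of 2 mod 9 is 5 (since 2·5 = 10 = 1·9 + 1), so t ≡ 5·2 = 10 ≡ 1 (mod 9).
    Then x = 0 + 20·1 = 20, valid modulo lcm(20, 9) = 180: x ≡ 20 (mod 180).
Verify: 20 mod 4 = 0 ✓, 20 mod 5 = 0 ✓, 20 mod 9 = 2 ✓.

x ≡ 20 (mod 180).


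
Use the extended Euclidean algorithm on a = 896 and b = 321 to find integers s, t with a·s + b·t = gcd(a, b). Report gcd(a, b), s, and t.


Euclidean algorithm on (896, 321) — divide until remainder is 0:
  896 = 2 · 321 + 254
  321 = 1 · 254 + 67
  254 = 3 · 67 + 53
  67 = 1 · 53 + 14
  53 = 3 · 14 + 11
  14 = 1 · 11 + 3
  11 = 3 · 3 + 2
  3 = 1 · 2 + 1
  2 = 2 · 1 + 0
gcd(896, 321) = 1.
Track Bezout coefficients alongside the remainders: start with r₀ = 896 = a·1 + b·0 (s = 1, t = 0) and r₁ = 321 = a·0 + b·1 (s = 0, t = 1); each new remainder r_{k+1} = r_{k-1} − q_k·r_k inherits s_{k+1} = s_{k-1} − q_k·s_k, t_{k+1} = t_{k-1} − q_k·t_k, so r_k = a·s_k + b·t_k at every step:
  q = 2: r = 254, s = 1 − 2·0 = 1, t = 0 − 2·1 = -2  (check: 896·1 + 321·(-2) = 254)
  q = 1: r = 67, s = 0 − 1·1 = -1, t = 1 − 1·(-2) = 3  (check: 896·(-1) + 321·3 = 67)
  q = 3: r = 53, s = 1 − 3·(-1) = 4, t = -2 − 3·3 = -11  (check: 896·4 + 321·(-11) = 53)
  q = 1: r = 14, s = -1 − 1·4 = -5, t = 3 − 1·(-11) = 14  (check: 896·(-5) + 321·14 = 14)
  q = 3: r = 11, s = 4 − 3·(-5) = 19, t = -11 − 3·14 = -53  (check: 896·19 + 321·(-53) = 11)
  q = 1: r = 3, s = -5 − 1·19 = -24, t = 14 − 1·(-53) = 67  (check: 896·(-24) + 321·67 = 3)
  q = 3: r = 2, s = 19 − 3·(-24) = 91, t = -53 − 3·67 = -254  (check: 896·91 + 321·(-254) = 2)
  q = 1: r = 1, s = -24 − 1·91 = -115, t = 67 − 1·(-254) = 321  (check: 896·(-115) + 321·321 = 1)
The row with r = 1 (the gcd) gives the Bezout coefficients s = -115, t = 321.
Result: 896 · (-115) + 321 · (321) = 1.

gcd(896, 321) = 1; s = -115, t = 321 (check: 896·(-115) + 321·321 = 1).


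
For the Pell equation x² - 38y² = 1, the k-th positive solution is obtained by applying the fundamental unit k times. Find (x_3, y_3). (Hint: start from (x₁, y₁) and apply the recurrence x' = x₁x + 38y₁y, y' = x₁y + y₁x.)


Step 1: Find the fundamental solution (x₁, y₁) of x² - 38y² = 1.
  Expand √38 as a continued fraction. a₀ = ⌊√38⌋ = 6; iterate m_{k+1} = d_k·a_k − m_k, d_{k+1} = (38 − m_{k+1}²)/d_k, a_{k+1} = ⌊(a₀ + m_{k+1})/d_{k+1}⌋ (starting m₀ = 0, d₀ = 1), with convergents p_k = a_k·p_{k-1} + p_{k-2}, q_k = a_k·q_{k-1} + q_{k-2} (p₋₁ = 1, q₋₁ = 0):
  k = 0: a₀ = 6; p₀/q₀ = 6/1; p₀² − 38·q₀² = 36 − 38 = -2.
  k = 1: m = 6, d = 2, a = ⌊(6 + 6)/2⌋ = 6; p/q = (6·6 + 1)/(6·1 + 0) = 37/6; p² − 38·q² = 1369 − 1368 = 1.
  The first convergent with p² − 38·q² = 1 gives the fundamental solution (x₁, y₁) = (37, 6).
Step 2: Apply the recurrence (x_{n+1}, y_{n+1}) = (x₁x_n + 38y₁y_n, x₁y_n + y₁x_n) repeatedly.
  From (x_1, y_1) = (37, 6): x_2 = 37·37 + 38·6·6 = 2737; y_2 = 37·6 + 6·37 = 444.
  From (x_2, y_2) = (2737, 444): x_3 = 37·2737 + 38·6·444 = 202501; y_3 = 37·444 + 6·2737 = 32850.
Step 3: Verify x_3² - 38·y_3² = 41006655001 - 41006655000 = 1 (should be 1). ✓

(x_1, y_1) = (37, 6); (x_3, y_3) = (202501, 32850).


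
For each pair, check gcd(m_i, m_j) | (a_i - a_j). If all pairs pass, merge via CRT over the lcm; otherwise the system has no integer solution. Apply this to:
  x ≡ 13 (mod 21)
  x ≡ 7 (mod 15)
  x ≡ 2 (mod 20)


Moduli 21, 15, 20 are not pairwise coprime, so CRT works modulo lcm(m_i) when all pairwise compatibility conditions hold.
Pairwise compatibility: gcd(m_i, m_j) must divide a_i - a_j for every pair.
Merge one congruence at a time:
  Start: x ≡ 13 (mod 21).
  Combine with x ≡ 7 (mod 15): gcd(21, 15) = 3; 7 - 13 = -6, which IS divisible by 3, so compatible.
    Write x = 13 + 21·t and substitute into x ≡ 7 (mod 15): 21·t ≡ 7 − 13 = -6 (mod 15).
    Divide the congruence (and modulus) by g = 3: 7·t ≡ -2 (mod 5).
    Reduce coefficients mod 5: 2·t ≡ 3 (mod 5).
    The inverse of 2 mod 5 is 3 (since 2·3 = 6 = 1·5 + 1), so t ≡ 3·3 = 9 ≡ 4 (mod 5).
    Then x = 13 + 21·4 = 97, valid modulo lcm(21, 15) = 105: x ≡ 97 (mod 105).
  Combine with x ≡ 2 (mod 20): gcd(105, 20) = 5; 2 - 97 = -95, which IS divisible by 5, so compatible.
    Write x = 97 + 105·t and substitute into x ≡ 2 (mod 20): 105·t ≡ 2 − 97 = -95 (mod 20).
    Divide the congruence (and modulus) by g = 5: 21·t ≡ -19 (mod 4).
    Reduce coefficients mod 4: 1·t ≡ 1 (mod 4).
    So t ≡ 1 (mod 4).
    Then x = 97 + 105·1 = 202, valid modulo lcm(105, 20) = 420: x ≡ 202 (mod 420).
Verify: 202 mod 21 = 13, 202 mod 15 = 7, 202 mod 20 = 2.

x ≡ 202 (mod 420).


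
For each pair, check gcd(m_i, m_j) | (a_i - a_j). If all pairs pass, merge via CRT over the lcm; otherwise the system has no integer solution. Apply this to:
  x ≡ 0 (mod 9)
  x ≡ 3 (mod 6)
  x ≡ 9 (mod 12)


Moduli 9, 6, 12 are not pairwise coprime, so CRT works modulo lcm(m_i) when all pairwise compatibility conditions hold.
Pairwise compatibility: gcd(m_i, m_j) must divide a_i - a_j for every pair.
Merge one congruence at a time:
  Start: x ≡ 0 (mod 9).
  Combine with x ≡ 3 (mod 6): gcd(9, 6) = 3; 3 - 0 = 3, which IS divisible by 3, so compatible.
    Write x = 0 + 9·t and substitute into x ≡ 3 (mod 6): 9·t ≡ 3 − 0 = 3 (mod 6).
    Divide the congruence (and modulus) by g = 3: 3·t ≡ 1 (mod 2).
    Reduce coefficients mod 2: 1·t ≡ 1 (mod 2).
    So t ≡ 1 (mod 2).
    Then x = 0 + 9·1 = 9, valid modulo lcm(9, 6) = 18: x ≡ 9 (mod 18).
  Combine with x ≡ 9 (mod 12): gcd(18, 12) = 6; 9 - 9 = 0, which IS divisible by 6, so compatible.
    Write x = 9 + 18·t and substitute into x ≡ 9 (mod 12): 18·t ≡ 9 − 9 = 0 (mod 12).
    Divide the congruence (and modulus) by g = 6: 3·t ≡ 0 (mod 2).
    Reduce coefficients mod 2: 1·t ≡ 0 (mod 2).
    So t ≡ 0 (mod 2).
    Then x = 9 + 18·0 = 9, valid modulo lcm(18, 12) = 36: x ≡ 9 (mod 36).
Verify: 9 mod 9 = 0, 9 mod 6 = 3, 9 mod 12 = 9.

x ≡ 9 (mod 36).


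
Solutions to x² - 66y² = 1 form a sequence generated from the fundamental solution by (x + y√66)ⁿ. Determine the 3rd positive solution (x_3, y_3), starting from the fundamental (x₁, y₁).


Step 1: Find the fundamental solution (x₁, y₁) of x² - 66y² = 1.
  Expand √66 as a continued fraction. a₀ = ⌊√66⌋ = 8; iterate m_{k+1} = d_k·a_k − m_k, d_{k+1} = (66 − m_{k+1}²)/d_k, a_{k+1} = ⌊(a₀ + m_{k+1})/d_{k+1}⌋ (starting m₀ = 0, d₀ = 1), with convergents p_k = a_k·p_{k-1} + p_{k-2}, q_k = a_k·q_{k-1} + q_{k-2} (p₋₁ = 1, q₋₁ = 0):
  k = 0: a₀ = 8; p₀/q₀ = 8/1; p₀² − 66·q₀² = 64 − 66 = -2.
  k = 1: m = 8, d = 2, a = ⌊(8 + 8)/2⌋ = 8; p/q = (8·8 + 1)/(8·1 + 0) = 65/8; p² − 66·q² = 4225 − 4224 = 1.
  The first convergent with p² − 66·q² = 1 gives the fundamental solution (x₁, y₁) = (65, 8).
Step 2: Apply the recurrence (x_{n+1}, y_{n+1}) = (x₁x_n + 66y₁y_n, x₁y_n + y₁x_n) repeatedly.
  From (x_1, y_1) = (65, 8): x_2 = 65·65 + 66·8·8 = 8449; y_2 = 65·8 + 8·65 = 1040.
  From (x_2, y_2) = (8449, 1040): x_3 = 65·8449 + 66·8·1040 = 1098305; y_3 = 65·1040 + 8·8449 = 135192.
Step 3: Verify x_3² - 66·y_3² = 1206273873025 - 1206273873024 = 1 (should be 1). ✓

(x_1, y_1) = (65, 8); (x_3, y_3) = (1098305, 135192).


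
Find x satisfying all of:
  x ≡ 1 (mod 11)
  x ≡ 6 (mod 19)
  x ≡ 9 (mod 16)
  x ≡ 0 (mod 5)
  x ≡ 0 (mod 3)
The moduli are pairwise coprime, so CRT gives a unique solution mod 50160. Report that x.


Product of moduli M = 11 · 19 · 16 · 5 · 3 = 50160.
Merge one congruence at a time:
  Start: x ≡ 1 (mod 11).
  Combine with x ≡ 6 (mod 19); new modulus lcm = 209.
    Write x = 1 + 11·t and substitute into x ≡ 6 (mod 19): 11·t ≡ 6 − 1 = 5 (mod 19).
    The inverse of 11 mod 19 is 7 (since 11·7 = 77 = 4·19 + 1), so t ≡ 7·5 = 35 ≡ 16 (mod 19).
    Then x = 1 + 11·16 = 177, valid modulo lcm(11, 19) = 209: x ≡ 177 (mod 209).
  Combine with x ≡ 9 (mod 16); new modulus lcm = 3344.
    Write x = 177 + 209·t and substitute into x ≡ 9 (mod 16): 209·t ≡ 9 − 177 = -168 (mod 16).
    Reduce coefficients mod 16: 1·t ≡ 8 (mod 16).
    So t ≡ 8 (mod 16).
    Then x = 177 + 209·8 = 1849, valid modulo lcm(209, 16) = 3344: x ≡ 1849 (mod 3344).
  Combine with x ≡ 0 (mod 5); new modulus lcm = 16720.
    Write x = 1849 + 3344·t and substitute into x ≡ 0 (mod 5): 3344·t ≡ 0 − 1849 = -1849 (mod 5).
    Reduce coefficients mod 5: 4·t ≡ 1 (mod 5).
    The inverse of 4 mod 5 is 4 (since 4·4 = 16 = 3·5 + 1), so t ≡ 4·1 = 4 ≡ 4 (mod 5).
    Then x = 1849 + 3344·4 = 15225, valid modulo lcm(3344, 5) = 16720: x ≡ 15225 (mod 16720).
  Combine with x ≡ 0 (mod 3); new modulus lcm = 50160.
    Write x = 15225 + 16720·t and substitute into x ≡ 0 (mod 3): 16720·t ≡ 0 − 15225 = -15225 (mod 3).
    Reduce coefficients mod 3: 1·t ≡ 0 (mod 3).
    So t ≡ 0 (mod 3).
    Then x = 15225 + 16720·0 = 15225, valid modulo lcm(16720, 3) = 50160: x ≡ 15225 (mod 50160).
Verify against each original: 15225 mod 11 = 1, 15225 mod 19 = 6, 15225 mod 16 = 9, 15225 mod 5 = 0, 15225 mod 3 = 0.

x ≡ 15225 (mod 50160).


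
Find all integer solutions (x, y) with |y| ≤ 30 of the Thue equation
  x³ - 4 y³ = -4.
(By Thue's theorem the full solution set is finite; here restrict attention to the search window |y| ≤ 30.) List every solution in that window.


The equation is x³ - 4y³ = -4. For fixed y, x³ = 4·y³ − 4, so a solution requires the RHS to be a perfect cube.
Strategy: iterate y from -30 to 30, compute RHS = 4·y³ − 4, and check whether it is a (positive or negative) perfect cube.
Check small values of y:
  y = 0: RHS = -4 is not a perfect cube.
  y = 1: RHS = 0 = (0)³ ⇒ x = 0 works.
  y = -1: RHS = -8 = (-2)³ ⇒ x = -2 works.
  y = 2: RHS = 28 is not a perfect cube.
  y = -2: RHS = -36 is not a perfect cube.
  y = 3: RHS = 104 is not a perfect cube.
  y = -3: RHS = -112 is not a perfect cube.
Continuing the search up to |y| = 30 finds no further solutions beyond those listed.
Collected solutions: (0, 1), (-2, -1).

Solutions (with |y| ≤ 30): (0, 1), (-2, -1).


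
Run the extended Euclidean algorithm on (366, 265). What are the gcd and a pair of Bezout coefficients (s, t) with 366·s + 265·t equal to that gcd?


Euclidean algorithm on (366, 265) — divide until remainder is 0:
  366 = 1 · 265 + 101
  265 = 2 · 101 + 63
  101 = 1 · 63 + 38
  63 = 1 · 38 + 25
  38 = 1 · 25 + 13
  25 = 1 · 13 + 12
  13 = 1 · 12 + 1
  12 = 12 · 1 + 0
gcd(366, 265) = 1.
Track Bezout coefficients alongside the remainders: start with r₀ = 366 = a·1 + b·0 (s = 1, t = 0) and r₁ = 265 = a·0 + b·1 (s = 0, t = 1); each new remainder r_{k+1} = r_{k-1} − q_k·r_k inherits s_{k+1} = s_{k-1} − q_k·s_k, t_{k+1} = t_{k-1} − q_k·t_k, so r_k = a·s_k + b·t_k at every step:
  q = 1: r = 101, s = 1 − 1·0 = 1, t = 0 − 1·1 = -1  (check: 366·1 + 265·(-1) = 101)
  q = 2: r = 63, s = 0 − 2·1 = -2, t = 1 − 2·(-1) = 3  (check: 366·(-2) + 265·3 = 63)
  q = 1: r = 38, s = 1 − 1·(-2) = 3, t = -1 − 1·3 = -4  (check: 366·3 + 265·(-4) = 38)
  q = 1: r = 25, s = -2 − 1·3 = -5, t = 3 − 1·(-4) = 7  (check: 366·(-5) + 265·7 = 25)
  q = 1: r = 13, s = 3 − 1·(-5) = 8, t = -4 − 1·7 = -11  (check: 366·8 + 265·(-11) = 13)
  q = 1: r = 12, s = -5 − 1·8 = -13, t = 7 − 1·(-11) = 18  (check: 366·(-13) + 265·18 = 12)
  q = 1: r = 1, s = 8 − 1·(-13) = 21, t = -11 − 1·18 = -29  (check: 366·21 + 265·(-29) = 1)
The row with r = 1 (the gcd) gives the Bezout coefficients s = 21, t = -29.
Result: 366 · (21) + 265 · (-29) = 1.

gcd(366, 265) = 1; s = 21, t = -29 (check: 366·21 + 265·(-29) = 1).


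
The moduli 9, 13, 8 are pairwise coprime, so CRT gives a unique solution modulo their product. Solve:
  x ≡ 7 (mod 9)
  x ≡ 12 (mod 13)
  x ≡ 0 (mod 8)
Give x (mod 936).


Moduli 9, 13, 8 are pairwise coprime; by CRT there is a unique solution modulo M = 9 · 13 · 8 = 936.
Solve pairwise, accumulating the modulus:
  Start with x ≡ 7 (mod 9).
  Combine with x ≡ 12 (mod 13): since gcd(9, 13) = 1, we get a unique residue mod 117.
    Write x = 7 + 9·t and substitute into x ≡ 12 (mod 13): 9·t ≡ 12 − 7 = 5 (mod 13).
    The inverse of 9 mod 13 is 3 (since 9·3 = 27 = 2·13 + 1), so t ≡ 3·5 = 15 ≡ 2 (mod 13).
    Then x = 7 + 9·2 = 25, valid modulo lcm(9, 13) = 117: x ≡ 25 (mod 117).
  Combine with x ≡ 0 (mod 8): since gcd(117, 8) = 1, we get a unique residue mod 936.
    Write x = 25 + 117·t and substitute into x ≡ 0 (mod 8): 117·t ≡ 0 − 25 = -25 (mod 8).
    Reduce coefficients mod 8: 5·t ≡ 7 (mod 8).
    The inverse of 5 mod 8 is 5 (since 5·5 = 25 = 3·8 + 1), so t ≡ 5·7 = 35 ≡ 3 (mod 8).
    Then x = 25 + 117·3 = 376, valid modulo lcm(117, 8) = 936: x ≡ 376 (mod 936).
Verify: 376 mod 9 = 7 ✓, 376 mod 13 = 12 ✓, 376 mod 8 = 0 ✓.

x ≡ 376 (mod 936).


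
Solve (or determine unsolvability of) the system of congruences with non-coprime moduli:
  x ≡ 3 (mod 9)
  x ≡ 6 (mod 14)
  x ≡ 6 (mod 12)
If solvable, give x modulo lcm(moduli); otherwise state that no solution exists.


Moduli 9, 14, 12 are not pairwise coprime, so CRT works modulo lcm(m_i) when all pairwise compatibility conditions hold.
Pairwise compatibility: gcd(m_i, m_j) must divide a_i - a_j for every pair.
Merge one congruence at a time:
  Start: x ≡ 3 (mod 9).
  Combine with x ≡ 6 (mod 14): gcd(9, 14) = 1; 6 - 3 = 3, which IS divisible by 1, so compatible.
    Write x = 3 + 9·t and substitute into x ≡ 6 (mod 14): 9·t ≡ 6 − 3 = 3 (mod 14).
    The inverse of 9 mod 14 is 11 (since 9·11 = 99 = 7·14 + 1), so t ≡ 11·3 = 33 ≡ 5 (mod 14).
    Then x = 3 + 9·5 = 48, valid modulo lcm(9, 14) = 126: x ≡ 48 (mod 126).
  Combine with x ≡ 6 (mod 12): gcd(126, 12) = 6; 6 - 48 = -42, which IS divisible by 6, so compatible.
    Write x = 48 + 126·t and substitute into x ≡ 6 (mod 12): 126·t ≡ 6 − 48 = -42 (mod 12).
    Divide the congruence (and modulus) by g = 6: 21·t ≡ -7 (mod 2).
    Reduce coefficients mod 2: 1·t ≡ 1 (mod 2).
    So t ≡ 1 (mod 2).
    Then x = 48 + 126·1 = 174, valid modulo lcm(126, 12) = 252: x ≡ 174 (mod 252).
Verify: 174 mod 9 = 3, 174 mod 14 = 6, 174 mod 12 = 6.

x ≡ 174 (mod 252).


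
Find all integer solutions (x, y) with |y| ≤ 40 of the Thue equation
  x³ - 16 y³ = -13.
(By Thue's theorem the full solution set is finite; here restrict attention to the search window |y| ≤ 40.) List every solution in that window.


The equation is x³ - 16y³ = -13. For fixed y, x³ = 16·y³ − 13, so a solution requires the RHS to be a perfect cube.
Strategy: iterate y from -40 to 40, compute RHS = 16·y³ − 13, and check whether it is a (positive or negative) perfect cube.
Check small values of y:
  y = 0: RHS = -13 is not a perfect cube.
  y = 1: RHS = 3 is not a perfect cube.
  y = -1: RHS = -29 is not a perfect cube.
  y = 2: RHS = 115 is not a perfect cube.
  y = -2: RHS = -141 is not a perfect cube.
  y = 3: RHS = 419 is not a perfect cube.
  y = -3: RHS = -445 is not a perfect cube.
Continuing the search up to |y| = 40 finds no solutions either.
No (x, y) in the scanned range satisfies the equation.

No integer solutions with |y| ≤ 40.


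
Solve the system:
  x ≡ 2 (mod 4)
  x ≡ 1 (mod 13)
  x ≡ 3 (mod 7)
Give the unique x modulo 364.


Moduli 4, 13, 7 are pairwise coprime; by CRT there is a unique solution modulo M = 4 · 13 · 7 = 364.
Solve pairwise, accumulating the modulus:
  Start with x ≡ 2 (mod 4).
  Combine with x ≡ 1 (mod 13): since gcd(4, 13) = 1, we get a unique residue mod 52.
    Write x = 2 + 4·t and substitute into x ≡ 1 (mod 13): 4·t ≡ 1 − 2 = -1 (mod 13).
    Reduce coefficients mod 13: 4·t ≡ 12 (mod 13).
    The inverse of 4 mod 13 is 10 (since 4·10 = 40 = 3·13 + 1), so t ≡ 10·12 = 120 ≡ 3 (mod 13).
    Then x = 2 + 4·3 = 14, valid modulo lcm(4, 13) = 52: x ≡ 14 (mod 52).
  Combine with x ≡ 3 (mod 7): since gcd(52, 7) = 1, we get a unique residue mod 364.
    Write x = 14 + 52·t and substitute into x ≡ 3 (mod 7): 52·t ≡ 3 − 14 = -11 (mod 7).
    Reduce coefficients mod 7: 3·t ≡ 3 (mod 7).
    The inverse of 3 mod 7 is 5 (since 3·5 = 15 = 2·7 + 1), so t ≡ 5·3 = 15 ≡ 1 (mod 7).
    Then x = 14 + 52·1 = 66, valid modulo lcm(52, 7) = 364: x ≡ 66 (mod 364).
Verify: 66 mod 4 = 2 ✓, 66 mod 13 = 1 ✓, 66 mod 7 = 3 ✓.

x ≡ 66 (mod 364).


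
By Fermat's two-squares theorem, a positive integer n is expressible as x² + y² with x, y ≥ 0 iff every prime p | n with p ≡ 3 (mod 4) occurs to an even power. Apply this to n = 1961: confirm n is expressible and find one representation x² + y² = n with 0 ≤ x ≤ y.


Step 1: Factor n = 1961 = 37 · 53.
Step 2: Check the mod-4 condition on each prime factor: 37 ≡ 1 (mod 4), exponent 1; 53 ≡ 1 (mod 4), exponent 1.
All primes ≡ 3 (mod 4) appear to even exponent (or don't appear), so by the two-squares theorem n IS expressible as a sum of two squares.
Step 3: Build a representation. Here n = 37 · 53 is a product of primes ≡ 1 (mod 4). Each prime p ≡ 1 (mod 4) is itself a sum of two squares; find a² by testing p − a² for a perfect square:
  37: 37 − 1² = 36 = 6² ⇒ 37 = 1² + 6².
  53: 53 − 1² = 52, 53 − 2² = 49 = 7² ⇒ 53 = 2² + 7².
  Combine using the Brahmagupta–Fibonacci identity (a² + b²)(c² + d²) = (ac − bd)² + (ad + bc)² = (ac + bd)² + (ad − bc)²:
  37 · 53 = 1961: from (1² + 6²)(2² + 7²), take (1·2 − 6·7, 1·7 + 6·2) = (2 − 42, 7 + 12) = (-40, 19); dropping signs (only squares matter) gives (40, 19); check 40² + 19² = 1600 + 361 = 1961 ✓.
Step 4: Order so x ≤ y and verify: 19² + 40² = 361 + 1600 = 1961 = n. ✓

n = 1961 = 19² + 40² (one valid representation with x ≤ y).


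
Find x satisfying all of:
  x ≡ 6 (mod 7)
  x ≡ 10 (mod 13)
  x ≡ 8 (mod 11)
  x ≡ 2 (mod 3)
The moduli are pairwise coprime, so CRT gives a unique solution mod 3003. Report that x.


Product of moduli M = 7 · 13 · 11 · 3 = 3003.
Merge one congruence at a time:
  Start: x ≡ 6 (mod 7).
  Combine with x ≡ 10 (mod 13); new modulus lcm = 91.
    Write x = 6 + 7·t and substitute into x ≡ 10 (mod 13): 7·t ≡ 10 − 6 = 4 (mod 13).
    The inverse of 7 mod 13 is 2 (since 7·2 = 14 = 1·13 + 1), so t ≡ 2·4 = 8 ≡ 8 (mod 13).
    Then x = 6 + 7·8 = 62, valid modulo lcm(7, 13) = 91: x ≡ 62 (mod 91).
  Combine with x ≡ 8 (mod 11); new modulus lcm = 1001.
    Write x = 62 + 91·t and substitute into x ≡ 8 (mod 11): 91·t ≡ 8 − 62 = -54 (mod 11).
    Reduce coefficients mod 11: 3·t ≡ 1 (mod 11).
    The inverse of 3 mod 11 is 4 (since 3·4 = 12 = 1·11 + 1), so t ≡ 4·1 = 4 ≡ 4 (mod 11).
    Then x = 62 + 91·4 = 426, valid modulo lcm(91, 11) = 1001: x ≡ 426 (mod 1001).
  Combine with x ≡ 2 (mod 3); new modulus lcm = 3003.
    Write x = 426 + 1001·t and substitute into x ≡ 2 (mod 3): 1001·t ≡ 2 − 426 = -424 (mod 3).
    Reduce coefficients mod 3: 2·t ≡ 2 (mod 3).
    The inverse of 2 mod 3 is 2 (since 2·2 = 4 = 1·3 + 1), so t ≡ 2·2 = 4 ≡ 1 (mod 3).
    Then x = 426 + 1001·1 = 1427, valid modulo lcm(1001, 3) = 3003: x ≡ 1427 (mod 3003).
Verify against each original: 1427 mod 7 = 6, 1427 mod 13 = 10, 1427 mod 11 = 8, 1427 mod 3 = 2.

x ≡ 1427 (mod 3003).


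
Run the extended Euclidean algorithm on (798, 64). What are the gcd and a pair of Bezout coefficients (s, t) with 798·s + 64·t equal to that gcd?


Euclidean algorithm on (798, 64) — divide until remainder is 0:
  798 = 12 · 64 + 30
  64 = 2 · 30 + 4
  30 = 7 · 4 + 2
  4 = 2 · 2 + 0
gcd(798, 64) = 2.
Track Bezout coefficients alongside the remainders: start with r₀ = 798 = a·1 + b·0 (s = 1, t = 0) and r₁ = 64 = a·0 + b·1 (s = 0, t = 1); each new remainder r_{k+1} = r_{k-1} − q_k·r_k inherits s_{k+1} = s_{k-1} − q_k·s_k, t_{k+1} = t_{k-1} − q_k·t_k, so r_k = a·s_k + b·t_k at every step:
  q = 12: r = 30, s = 1 − 12·0 = 1, t = 0 − 12·1 = -12  (check: 798·1 + 64·(-12) = 30)
  q = 2: r = 4, s = 0 − 2·1 = -2, t = 1 − 2·(-12) = 25  (check: 798·(-2) + 64·25 = 4)
  q = 7: r = 2, s = 1 − 7·(-2) = 15, t = -12 − 7·25 = -187  (check: 798·15 + 64·(-187) = 2)
The row with r = 2 (the gcd) gives the Bezout coefficients s = 15, t = -187.
Result: 798 · (15) + 64 · (-187) = 2.

gcd(798, 64) = 2; s = 15, t = -187 (check: 798·15 + 64·(-187) = 2).


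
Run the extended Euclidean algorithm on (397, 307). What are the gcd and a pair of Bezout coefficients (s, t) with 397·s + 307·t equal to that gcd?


Euclidean algorithm on (397, 307) — divide until remainder is 0:
  397 = 1 · 307 + 90
  307 = 3 · 90 + 37
  90 = 2 · 37 + 16
  37 = 2 · 16 + 5
  16 = 3 · 5 + 1
  5 = 5 · 1 + 0
gcd(397, 307) = 1.
Track Bezout coefficients alongside the remainders: start with r₀ = 397 = a·1 + b·0 (s = 1, t = 0) and r₁ = 307 = a·0 + b·1 (s = 0, t = 1); each new remainder r_{k+1} = r_{k-1} − q_k·r_k inherits s_{k+1} = s_{k-1} − q_k·s_k, t_{k+1} = t_{k-1} − q_k·t_k, so r_k = a·s_k + b·t_k at every step:
  q = 1: r = 90, s = 1 − 1·0 = 1, t = 0 − 1·1 = -1  (check: 397·1 + 307·(-1) = 90)
  q = 3: r = 37, s = 0 − 3·1 = -3, t = 1 − 3·(-1) = 4  (check: 397·(-3) + 307·4 = 37)
  q = 2: r = 16, s = 1 − 2·(-3) = 7, t = -1 − 2·4 = -9  (check: 397·7 + 307·(-9) = 16)
  q = 2: r = 5, s = -3 − 2·7 = -17, t = 4 − 2·(-9) = 22  (check: 397·(-17) + 307·22 = 5)
  q = 3: r = 1, s = 7 − 3·(-17) = 58, t = -9 − 3·22 = -75  (check: 397·58 + 307·(-75) = 1)
The row with r = 1 (the gcd) gives the Bezout coefficients s = 58, t = -75.
Result: 397 · (58) + 307 · (-75) = 1.

gcd(397, 307) = 1; s = 58, t = -75 (check: 397·58 + 307·(-75) = 1).


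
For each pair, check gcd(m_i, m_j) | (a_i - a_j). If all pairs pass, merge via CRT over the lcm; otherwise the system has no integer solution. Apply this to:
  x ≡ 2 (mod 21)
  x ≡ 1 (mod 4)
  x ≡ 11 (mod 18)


Moduli 21, 4, 18 are not pairwise coprime, so CRT works modulo lcm(m_i) when all pairwise compatibility conditions hold.
Pairwise compatibility: gcd(m_i, m_j) must divide a_i - a_j for every pair.
Merge one congruence at a time:
  Start: x ≡ 2 (mod 21).
  Combine with x ≡ 1 (mod 4): gcd(21, 4) = 1; 1 - 2 = -1, which IS divisible by 1, so compatible.
    Write x = 2 + 21·t and substitute into x ≡ 1 (mod 4): 21·t ≡ 1 − 2 = -1 (mod 4).
    Reduce coefficients mod 4: 1·t ≡ 3 (mod 4).
    So t ≡ 3 (mod 4).
    Then x = 2 + 21·3 = 65, valid modulo lcm(21, 4) = 84: x ≡ 65 (mod 84).
  Combine with x ≡ 11 (mod 18): gcd(84, 18) = 6; 11 - 65 = -54, which IS divisible by 6, so compatible.
    Write x = 65 + 84·t and substitute into x ≡ 11 (mod 18): 84·t ≡ 11 − 65 = -54 (mod 18).
    Divide the congruence (and modulus) by g = 6: 14·t ≡ -9 (mod 3).
    Reduce coefficients mod 3: 2·t ≡ 0 (mod 3).
    The inverse of 2 mod 3 is 2 (since 2·2 = 4 = 1·3 + 1), so t ≡ 2·0 = 0 ≡ 0 (mod 3).
    Then x = 65 + 84·0 = 65, valid modulo lcm(84, 18) = 252: x ≡ 65 (mod 252).
Verify: 65 mod 21 = 2, 65 mod 4 = 1, 65 mod 18 = 11.

x ≡ 65 (mod 252).


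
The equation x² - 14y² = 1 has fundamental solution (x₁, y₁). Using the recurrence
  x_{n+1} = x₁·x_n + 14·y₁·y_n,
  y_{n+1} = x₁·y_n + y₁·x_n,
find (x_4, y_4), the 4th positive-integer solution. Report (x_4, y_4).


Step 1: Find the fundamental solution (x₁, y₁) of x² - 14y² = 1.
  Expand √14 as a continued fraction. a₀ = ⌊√14⌋ = 3; iterate m_{k+1} = d_k·a_k − m_k, d_{k+1} = (14 − m_{k+1}²)/d_k, a_{k+1} = ⌊(a₀ + m_{k+1})/d_{k+1}⌋ (starting m₀ = 0, d₀ = 1), with convergents p_k = a_k·p_{k-1} + p_{k-2}, q_k = a_k·q_{k-1} + q_{k-2} (p₋₁ = 1, q₋₁ = 0):
  k = 0: a₀ = 3; p₀/q₀ = 3/1; p₀² − 14·q₀² = 9 − 14 = -5.
  k = 1: m = 3, d = 5, a = ⌊(3 + 3)/5⌋ = 1; p/q = (1·3 + 1)/(1·1 + 0) = 4/1; p² − 14·q² = 16 − 14 = 2.
  k = 2: m = 2, d = 2, a = ⌊(3 + 2)/2⌋ = 2; p/q = (2·4 + 3)/(2·1 + 1) = 11/3; p² − 14·q² = 121 − 126 = -5.
  k = 3: m = 2, d = 5, a = ⌊(3 + 2)/5⌋ = 1; p/q = (1·11 + 4)/(1·3 + 1) = 15/4; p² − 14·q² = 225 − 224 = 1.
  The first convergent with p² − 14·q² = 1 gives the fundamental solution (x₁, y₁) = (15, 4).
Step 2: Apply the recurrence (x_{n+1}, y_{n+1}) = (x₁x_n + 14y₁y_n, x₁y_n + y₁x_n) repeatedly.
  From (x_1, y_1) = (15, 4): x_2 = 15·15 + 14·4·4 = 449; y_2 = 15·4 + 4·15 = 120.
  From (x_2, y_2) = (449, 120): x_3 = 15·449 + 14·4·120 = 13455; y_3 = 15·120 + 4·449 = 3596.
  From (x_3, y_3) = (13455, 3596): x_4 = 15·13455 + 14·4·3596 = 403201; y_4 = 15·3596 + 4·13455 = 107760.
Step 3: Verify x_4² - 14·y_4² = 162571046401 - 162571046400 = 1 (should be 1). ✓

(x_1, y_1) = (15, 4); (x_4, y_4) = (403201, 107760).


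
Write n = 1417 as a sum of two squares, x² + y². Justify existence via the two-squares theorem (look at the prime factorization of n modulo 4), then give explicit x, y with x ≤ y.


Step 1: Factor n = 1417 = 13 · 109.
Step 2: Check the mod-4 condition on each prime factor: 13 ≡ 1 (mod 4), exponent 1; 109 ≡ 1 (mod 4), exponent 1.
All primes ≡ 3 (mod 4) appear to even exponent (or don't appear), so by the two-squares theorem n IS expressible as a sum of two squares.
Step 3: Build a representation. Here n = 13 · 109 is a product of primes ≡ 1 (mod 4). Each prime p ≡ 1 (mod 4) is itself a sum of two squares; find a² by testing p − a² for a perfect square:
  13: 13 − 1² = 12, 13 − 2² = 9 = 3² ⇒ 13 = 2² + 3².
  109: 109 − 1² = 108, 109 − 2² = 105, 109 − 3² = 100 = 10² ⇒ 109 = 3² + 10².
  Combine using the Brahmagupta–Fibonacci identity (a² + b²)(c² + d²) = (ac − bd)² + (ad + bc)² = (ac + bd)² + (ad − bc)²:
  13 · 109 = 1417: from (2² + 3²)(3² + 10²), take (2·3 − 3·10, 2·10 + 3·3) = (6 − 30, 20 + 9) = (-24, 29); dropping signs (only squares matter) gives (24, 29); check 24² + 29² = 576 + 841 = 1417 ✓.
Step 4: Order so x ≤ y and verify: 24² + 29² = 576 + 841 = 1417 = n. ✓

n = 1417 = 24² + 29² (one valid representation with x ≤ y).


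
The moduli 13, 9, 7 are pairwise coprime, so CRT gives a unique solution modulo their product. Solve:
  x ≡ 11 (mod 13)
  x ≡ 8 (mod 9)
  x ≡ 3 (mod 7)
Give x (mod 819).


Moduli 13, 9, 7 are pairwise coprime; by CRT there is a unique solution modulo M = 13 · 9 · 7 = 819.
Solve pairwise, accumulating the modulus:
  Start with x ≡ 11 (mod 13).
  Combine with x ≡ 8 (mod 9): since gcd(13, 9) = 1, we get a unique residue mod 117.
    Write x = 11 + 13·t and substitute into x ≡ 8 (mod 9): 13·t ≡ 8 − 11 = -3 (mod 9).
    Reduce coefficients mod 9: 4·t ≡ 6 (mod 9).
    The inverse of 4 mod 9 is 7 (since 4·7 = 28 = 3·9 + 1), so t ≡ 7·6 = 42 ≡ 6 (mod 9).
    Then x = 11 + 13·6 = 89, valid modulo lcm(13, 9) = 117: x ≡ 89 (mod 117).
  Combine with x ≡ 3 (mod 7): since gcd(117, 7) = 1, we get a unique residue mod 819.
    Write x = 89 + 117·t and substitute into x ≡ 3 (mod 7): 117·t ≡ 3 − 89 = -86 (mod 7).
    Reduce coefficients mod 7: 5·t ≡ 5 (mod 7).
    The inverse of 5 mod 7 is 3 (since 5·3 = 15 = 2·7 + 1), so t ≡ 3·5 = 15 ≡ 1 (mod 7).
    Then x = 89 + 117·1 = 206, valid modulo lcm(117, 7) = 819: x ≡ 206 (mod 819).
Verify: 206 mod 13 = 11 ✓, 206 mod 9 = 8 ✓, 206 mod 7 = 3 ✓.

x ≡ 206 (mod 819).


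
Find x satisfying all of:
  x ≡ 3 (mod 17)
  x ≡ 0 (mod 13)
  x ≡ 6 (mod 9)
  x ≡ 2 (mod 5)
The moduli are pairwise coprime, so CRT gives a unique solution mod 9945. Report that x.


Product of moduli M = 17 · 13 · 9 · 5 = 9945.
Merge one congruence at a time:
  Start: x ≡ 3 (mod 17).
  Combine with x ≡ 0 (mod 13); new modulus lcm = 221.
    Write x = 3 + 17·t and substitute into x ≡ 0 (mod 13): 17·t ≡ 0 − 3 = -3 (mod 13).
    Reduce coefficients mod 13: 4·t ≡ 10 (mod 13).
    The inverse of 4 mod 13 is 10 (since 4·10 = 40 = 3·13 + 1), so t ≡ 10·10 = 100 ≡ 9 (mod 13).
    Then x = 3 + 17·9 = 156, valid modulo lcm(17, 13) = 221: x ≡ 156 (mod 221).
  Combine with x ≡ 6 (mod 9); new modulus lcm = 1989.
    Write x = 156 + 221·t and substitute into x ≡ 6 (mod 9): 221·t ≡ 6 − 156 = -150 (mod 9).
    Reduce coefficients mod 9: 5·t ≡ 3 (mod 9).
    The inverse of 5 mod 9 is 2 (since 5·2 = 10 = 1·9 + 1), so t ≡ 2·3 = 6 ≡ 6 (mod 9).
    Then x = 156 + 221·6 = 1482, valid modulo lcm(221, 9) = 1989: x ≡ 1482 (mod 1989).
  Combine with x ≡ 2 (mod 5); new modulus lcm = 9945.
    Write x = 1482 + 1989·t and substitute into x ≡ 2 (mod 5): 1989·t ≡ 2 − 1482 = -1480 (mod 5).
    Reduce coefficients mod 5: 4·t ≡ 0 (mod 5).
    The inverse of 4 mod 5 is 4 (since 4·4 = 16 = 3·5 + 1), so t ≡ 4·0 = 0 ≡ 0 (mod 5).
    Then x = 1482 + 1989·0 = 1482, valid modulo lcm(1989, 5) = 9945: x ≡ 1482 (mod 9945).
Verify against each original: 1482 mod 17 = 3, 1482 mod 13 = 0, 1482 mod 9 = 6, 1482 mod 5 = 2.

x ≡ 1482 (mod 9945).


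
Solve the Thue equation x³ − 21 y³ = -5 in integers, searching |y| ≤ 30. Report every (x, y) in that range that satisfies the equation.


The equation is x³ - 21y³ = -5. For fixed y, x³ = 21·y³ − 5, so a solution requires the RHS to be a perfect cube.
Strategy: iterate y from -30 to 30, compute RHS = 21·y³ − 5, and check whether it is a (positive or negative) perfect cube.
Check small values of y:
  y = 0: RHS = -5 is not a perfect cube.
  y = 1: RHS = 16 is not a perfect cube.
  y = -1: RHS = -26 is not a perfect cube.
  y = 2: RHS = 163 is not a perfect cube.
  y = -2: RHS = -173 is not a perfect cube.
  y = 3: RHS = 562 is not a perfect cube.
  y = -3: RHS = -572 is not a perfect cube.
Continuing the search up to |y| = 30 finds no solutions either.
No (x, y) in the scanned range satisfies the equation.

No integer solutions with |y| ≤ 30.


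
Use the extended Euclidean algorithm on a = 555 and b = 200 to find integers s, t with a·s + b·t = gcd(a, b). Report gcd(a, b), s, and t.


Euclidean algorithm on (555, 200) — divide until remainder is 0:
  555 = 2 · 200 + 155
  200 = 1 · 155 + 45
  155 = 3 · 45 + 20
  45 = 2 · 20 + 5
  20 = 4 · 5 + 0
gcd(555, 200) = 5.
Track Bezout coefficients alongside the remainders: start with r₀ = 555 = a·1 + b·0 (s = 1, t = 0) and r₁ = 200 = a·0 + b·1 (s = 0, t = 1); each new remainder r_{k+1} = r_{k-1} − q_k·r_k inherits s_{k+1} = s_{k-1} − q_k·s_k, t_{k+1} = t_{k-1} − q_k·t_k, so r_k = a·s_k + b·t_k at every step:
  q = 2: r = 155, s = 1 − 2·0 = 1, t = 0 − 2·1 = -2  (check: 555·1 + 200·(-2) = 155)
  q = 1: r = 45, s = 0 − 1·1 = -1, t = 1 − 1·(-2) = 3  (check: 555·(-1) + 200·3 = 45)
  q = 3: r = 20, s = 1 − 3·(-1) = 4, t = -2 − 3·3 = -11  (check: 555·4 + 200·(-11) = 20)
  q = 2: r = 5, s = -1 − 2·4 = -9, t = 3 − 2·(-11) = 25  (check: 555·(-9) + 200·25 = 5)
The row with r = 5 (the gcd) gives the Bezout coefficients s = -9, t = 25.
Result: 555 · (-9) + 200 · (25) = 5.

gcd(555, 200) = 5; s = -9, t = 25 (check: 555·(-9) + 200·25 = 5).


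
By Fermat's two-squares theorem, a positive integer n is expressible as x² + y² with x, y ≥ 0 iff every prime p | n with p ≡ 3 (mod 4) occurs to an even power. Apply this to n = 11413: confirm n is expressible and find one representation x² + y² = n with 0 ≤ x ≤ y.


Step 1: Factor n = 11413 = 101 · 113.
Step 2: Check the mod-4 condition on each prime factor: 101 ≡ 1 (mod 4), exponent 1; 113 ≡ 1 (mod 4), exponent 1.
All primes ≡ 3 (mod 4) appear to even exponent (or don't appear), so by the two-squares theorem n IS expressible as a sum of two squares.
Step 3: Build a representation. Here n = 101 · 113 is a product of primes ≡ 1 (mod 4). Each prime p ≡ 1 (mod 4) is itself a sum of two squares; find a² by testing p − a² for a perfect square:
  101: 101 − 1² = 100 = 10² ⇒ 101 = 1² + 10².
  113: 113 − 1² = 112, 113 − 2² = 109, 113 − 3² = 104, 113 − 4² = 97, 113 − 5² = 88, 113 − 6² = 77, 113 − 7² = 64 = 8² ⇒ 113 = 7² + 8².
  Combine using the Brahmagupta–Fibonacci identity (a² + b²)(c² + d²) = (ac − bd)² + (ad + bc)² = (ac + bd)² + (ad − bc)²:
  101 · 113 = 11413: from (1² + 10²)(7² + 8²), take (1·7 − 10·8, 1·8 + 10·7) = (7 − 80, 8 + 70) = (-73, 78); dropping signs (only squares matter) gives (73, 78); check 73² + 78² = 5329 + 6084 = 11413 ✓.
Step 4: Order so x ≤ y and verify: 73² + 78² = 5329 + 6084 = 11413 = n. ✓

n = 11413 = 73² + 78² (one valid representation with x ≤ y).
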